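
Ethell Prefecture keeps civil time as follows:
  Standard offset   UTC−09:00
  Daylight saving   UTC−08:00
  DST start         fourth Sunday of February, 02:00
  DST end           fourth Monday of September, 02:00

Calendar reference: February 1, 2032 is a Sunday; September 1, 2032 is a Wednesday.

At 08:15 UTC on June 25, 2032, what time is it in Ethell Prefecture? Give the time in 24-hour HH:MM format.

00:15

1 February 2032 is a Sunday, so the first Sunday is February 1 and the fourth is February 22.
1 September 2032 is a Wednesday, so the first Monday is September 6 and the fourth is September 27.
At the standard offset (UTC−09:00), 08:15 UTC − 9h = 23:15 Ethell Prefecture standard time (rolling into the previous day, 24 June 2032).
Daylight saving runs 22 February – 27 September; the standard-time date in Ethell Prefecture, June 24, 2032, is inside that window, so Ethell Prefecture is at UTC−08:00.
08:15 UTC − 8h = 00:15 local.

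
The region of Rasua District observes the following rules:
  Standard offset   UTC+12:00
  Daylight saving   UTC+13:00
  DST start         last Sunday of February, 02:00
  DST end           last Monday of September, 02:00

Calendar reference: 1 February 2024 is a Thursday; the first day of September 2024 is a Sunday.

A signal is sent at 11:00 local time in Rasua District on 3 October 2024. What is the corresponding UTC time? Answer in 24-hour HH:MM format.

1 February 2024 is a Thursday, so Sundays fall on 4, 11, 18, 25; the last is February 25.
1 September 2024 is a Sunday, so Mondays fall on 2, 9, 16, 23, 30; the last is September 30.
3 October 2024 does not fall between 25 February and 30 September, so daylight saving is not in effect and Rasua District is at UTC+12:00.
11:00 local − 12h = 23:00 UTC (rolling into the previous day, 2 October 2024).

23:00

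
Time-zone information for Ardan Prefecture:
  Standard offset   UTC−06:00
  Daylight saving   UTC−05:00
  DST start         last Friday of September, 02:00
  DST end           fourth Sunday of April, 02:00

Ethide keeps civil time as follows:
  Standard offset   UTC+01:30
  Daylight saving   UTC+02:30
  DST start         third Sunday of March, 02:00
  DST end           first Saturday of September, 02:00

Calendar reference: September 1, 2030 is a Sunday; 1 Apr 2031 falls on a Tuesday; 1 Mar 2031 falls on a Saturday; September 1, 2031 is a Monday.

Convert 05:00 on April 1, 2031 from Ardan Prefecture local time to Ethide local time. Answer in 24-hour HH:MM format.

1 September 2030 is a Sunday, so Fridays fall on 6, 13, 20, 27; the last is September 27.
1 April 2031 is a Tuesday, so the first Sunday is April 6 and the fourth is April 27.
April 1, 2031 falls between 27 September 2030 and 27 April 2031, so daylight saving is in effect and Ardan Prefecture is at UTC−05:00.
05:00 Ardan Prefecture + 5h = 10:00 UTC.
1 March 2031 is a Saturday, so the first Sunday is March 2 and the third is March 16.
1 September 2031 is a Monday, so the first Saturday is September 6.
At the standard offset (UTC+01:30), 10:00 UTC + 1h30m = 11:30 Ethide standard time.
Daylight saving runs 16 March – 6 September; the standard-time date in Ethide, April 1, 2031, is inside that window, so Ethide is at UTC+02:30.
10:00 UTC + 2h30m = 12:30 Ethide.

12:30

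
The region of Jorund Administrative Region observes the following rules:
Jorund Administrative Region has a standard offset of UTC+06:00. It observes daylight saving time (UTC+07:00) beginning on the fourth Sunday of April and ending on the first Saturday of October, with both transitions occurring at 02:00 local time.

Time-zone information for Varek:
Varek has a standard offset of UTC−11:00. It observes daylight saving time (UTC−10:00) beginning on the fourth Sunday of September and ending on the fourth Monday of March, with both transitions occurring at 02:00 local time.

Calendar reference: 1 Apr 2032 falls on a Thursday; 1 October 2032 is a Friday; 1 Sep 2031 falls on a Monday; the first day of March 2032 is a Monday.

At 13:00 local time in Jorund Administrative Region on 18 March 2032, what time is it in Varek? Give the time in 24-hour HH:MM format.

21:00

1 April 2032 is a Thursday, so the first Sunday is April 4 and the fourth is April 25.
1 October 2032 is a Friday, so the first Saturday is October 2.
18 March 2032 is outside the daylight-saving period (25 April – 2 October), so Jorund Administrative Region is on standard time, UTC+06:00.
13:00 Jorund Administrative Region − 6h = 07:00 UTC.
1 September 2031 is a Monday, so the first Sunday is September 7 and the fourth is September 28.
1 March 2032 is a Monday, so the first Monday is March 1 and the fourth is March 22.
At the standard offset (UTC−11:00), 07:00 UTC − 11h = 20:00 Varek standard time (rolling into the previous day, 17 March 2032).
Daylight saving runs 28 September 2031 – 22 March 2032; the standard-time date in Varek, 17 March 2032, is inside that window, so Varek is at UTC−10:00.
07:00 UTC − 10h = 21:00 Varek (rolling into the previous day, 17 March 2032).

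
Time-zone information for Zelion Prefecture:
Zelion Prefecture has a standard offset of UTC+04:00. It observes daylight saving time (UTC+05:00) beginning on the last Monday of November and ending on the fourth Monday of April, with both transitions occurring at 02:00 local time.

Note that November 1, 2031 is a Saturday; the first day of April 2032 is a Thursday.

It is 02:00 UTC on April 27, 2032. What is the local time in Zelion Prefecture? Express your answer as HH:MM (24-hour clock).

1 November 2031 is a Saturday, so Mondays fall on 3, 10, 17, 24; the last is November 24.
1 April 2032 is a Thursday, so the first Monday is April 5 and the fourth is April 26.
At the standard offset (UTC+04:00), 02:00 UTC + 4h = 06:00 Zelion Prefecture standard time.
The standard-time date in Zelion Prefecture, April 27, 2032, does not fall between 24 November 2031 and 26 April 2032, so daylight saving is not in effect and Zelion Prefecture is at UTC+04:00.
02:00 UTC + 4h = 06:00 local.

06:00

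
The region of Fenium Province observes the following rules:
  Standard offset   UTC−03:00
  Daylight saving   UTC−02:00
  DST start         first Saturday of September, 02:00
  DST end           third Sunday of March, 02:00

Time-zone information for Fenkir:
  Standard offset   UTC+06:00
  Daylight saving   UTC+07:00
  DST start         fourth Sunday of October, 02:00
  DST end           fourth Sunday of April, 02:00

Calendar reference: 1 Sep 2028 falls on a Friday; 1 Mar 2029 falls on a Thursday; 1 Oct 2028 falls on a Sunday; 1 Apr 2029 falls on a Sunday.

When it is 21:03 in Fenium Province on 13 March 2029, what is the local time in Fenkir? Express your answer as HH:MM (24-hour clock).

1 September 2028 is a Friday, so the first Saturday is September 2.
1 March 2029 is a Thursday, so the first Sunday is March 4 and the third is March 18.
Daylight saving runs 2 September 2028 – 18 March 2029; 13 March 2029 is inside that window, so Fenium Province is at UTC−02:00.
21:03 Fenium Province + 2h = 23:03 UTC.
1 October 2028 is a Sunday, so the first Sunday is October 1 and the fourth is October 22.
1 April 2029 is a Sunday, so the first Sunday is April 1 and the fourth is April 22.
At the standard offset (UTC+06:00), 23:03 UTC + 6h = 05:03 Fenkir standard time (rolling into the next day, 14 March 2029).
Daylight saving runs 22 October 2028 – 22 April 2029; the standard-time date in Fenkir, 14 March 2029, is inside that window, so Fenkir is at UTC+07:00.
23:03 UTC + 7h = 06:03 Fenkir (rolling into the next day, 14 March 2029).

06:03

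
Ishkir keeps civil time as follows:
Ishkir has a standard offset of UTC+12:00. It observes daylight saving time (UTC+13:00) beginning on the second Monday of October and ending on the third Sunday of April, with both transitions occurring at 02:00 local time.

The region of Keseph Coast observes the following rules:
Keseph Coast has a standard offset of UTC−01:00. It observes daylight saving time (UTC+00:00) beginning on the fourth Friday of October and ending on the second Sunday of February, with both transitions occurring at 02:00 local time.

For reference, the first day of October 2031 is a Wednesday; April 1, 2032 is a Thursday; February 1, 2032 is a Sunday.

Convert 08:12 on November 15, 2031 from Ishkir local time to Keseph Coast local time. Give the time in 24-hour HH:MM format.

19:12

1 October 2031 is a Wednesday, so the first Monday is October 6 and the second is October 13.
1 April 2032 is a Thursday, so the first Sunday is April 4 and the third is April 18.
November 15, 2031 falls between 13 October 2031 and 18 April 2032, so daylight saving is in effect and Ishkir is at UTC+13:00.
08:12 Ishkir − 13h = 19:12 UTC (rolling into the previous day, 14 November 2031).
1 October 2031 is a Wednesday, so the first Friday is October 3 and the fourth is October 24.
1 February 2032 is a Sunday, so the first Sunday is February 1 and the second is February 8.
At the standard offset (UTC−01:00), 19:12 UTC − 1h = 18:12 Keseph Coast standard time.
The standard-time date in Keseph Coast, November 14, 2031, lies within the daylight-saving period (24 October 2031 – 8 February 2032), so Keseph Coast is on daylight time, UTC+00:00.
19:12 UTC + 0h = 19:12 Keseph Coast.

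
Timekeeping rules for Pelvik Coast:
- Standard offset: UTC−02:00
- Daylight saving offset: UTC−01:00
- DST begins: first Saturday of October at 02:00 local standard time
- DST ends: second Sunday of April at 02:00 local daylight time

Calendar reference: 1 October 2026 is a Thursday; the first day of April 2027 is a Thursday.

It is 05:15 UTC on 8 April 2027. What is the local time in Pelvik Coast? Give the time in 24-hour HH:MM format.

04:15

1 October 2026 is a Thursday, so the first Saturday is October 3.
1 April 2027 is a Thursday, so the first Sunday is April 4 and the second is April 11.
At the standard offset (UTC−02:00), 05:15 UTC − 2h = 03:15 Pelvik Coast standard time.
The standard-time date in Pelvik Coast, 8 April 2027, falls between 3 October 2026 and 11 April 2027, so daylight saving is in effect and Pelvik Coast is at UTC−01:00.
05:15 UTC − 1h = 04:15 local.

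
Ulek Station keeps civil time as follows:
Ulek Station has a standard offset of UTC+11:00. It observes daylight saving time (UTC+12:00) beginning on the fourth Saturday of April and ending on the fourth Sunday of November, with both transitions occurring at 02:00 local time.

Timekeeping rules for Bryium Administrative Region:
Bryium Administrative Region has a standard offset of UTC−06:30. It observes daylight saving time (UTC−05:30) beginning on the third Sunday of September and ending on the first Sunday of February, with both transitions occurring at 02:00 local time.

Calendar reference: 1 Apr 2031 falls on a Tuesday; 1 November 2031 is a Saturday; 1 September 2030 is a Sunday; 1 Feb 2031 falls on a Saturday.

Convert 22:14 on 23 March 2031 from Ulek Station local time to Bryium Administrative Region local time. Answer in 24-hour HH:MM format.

04:44

1 April 2031 is a Tuesday, so the first Saturday is April 5 and the fourth is April 26.
1 November 2031 is a Saturday, so the first Sunday is November 2 and the fourth is November 23.
Daylight saving runs 26 April – 23 November; 23 March 2031 is outside that window, so Ulek Station is on standard time at UTC+11:00.
22:14 Ulek Station − 11h = 11:14 UTC.
1 September 2030 is a Sunday, so the first Sunday is September 1 and the third is September 15.
1 February 2031 is a Saturday, so the first Sunday is February 2.
At the standard offset (UTC−06:30), 11:14 UTC − 6h30m = 04:44 Bryium Administrative Region standard time.
The standard-time date in Bryium Administrative Region, 23 March 2031, is outside the daylight-saving period (15 September 2030 – 2 February 2031), so Bryium Administrative Region is on standard time, UTC−06:30.
11:14 UTC − 6h30m = 04:44 Bryium Administrative Region.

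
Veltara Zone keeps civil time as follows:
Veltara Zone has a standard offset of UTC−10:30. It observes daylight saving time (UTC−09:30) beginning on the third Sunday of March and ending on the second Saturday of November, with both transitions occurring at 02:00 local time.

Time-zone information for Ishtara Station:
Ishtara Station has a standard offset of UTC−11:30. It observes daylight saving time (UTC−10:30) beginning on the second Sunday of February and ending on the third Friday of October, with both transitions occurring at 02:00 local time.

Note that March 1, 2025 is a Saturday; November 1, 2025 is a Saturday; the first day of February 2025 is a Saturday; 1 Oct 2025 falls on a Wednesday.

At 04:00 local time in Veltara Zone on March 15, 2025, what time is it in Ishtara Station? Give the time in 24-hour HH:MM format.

04:00

1 March 2025 is a Saturday, so the first Sunday is March 2 and the third is March 16.
1 November 2025 is a Saturday, so the first Saturday is November 1 and the second is November 8.
March 15, 2025 is outside the daylight-saving period (16 March – 8 November), so Veltara Zone is on standard time, UTC−10:30.
04:00 Veltara Zone + 10h30m = 14:30 UTC.
1 February 2025 is a Saturday, so the first Sunday is February 2 and the second is February 9.
1 October 2025 is a Wednesday, so the first Friday is October 3 and the third is October 17.
At the standard offset (UTC−11:30), 14:30 UTC − 11h30m = 03:00 Ishtara Station standard time.
The standard-time date in Ishtara Station, March 15, 2025, lies within the daylight-saving period (9 February – 17 October), so Ishtara Station is on daylight time, UTC−10:30.
14:30 UTC − 10h30m = 04:00 Ishtara Station.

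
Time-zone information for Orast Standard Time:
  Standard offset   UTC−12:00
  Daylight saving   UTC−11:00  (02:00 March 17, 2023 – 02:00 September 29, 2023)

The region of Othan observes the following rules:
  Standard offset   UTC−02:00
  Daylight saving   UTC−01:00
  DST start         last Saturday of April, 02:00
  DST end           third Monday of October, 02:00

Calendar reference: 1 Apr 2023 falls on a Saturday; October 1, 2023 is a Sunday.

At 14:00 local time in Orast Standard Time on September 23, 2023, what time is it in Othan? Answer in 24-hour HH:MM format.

00:00

Daylight saving runs 17 March – 29 September; September 23, 2023 is inside that window, so Orast Standard Time is at UTC−11:00.
14:00 Orast Standard Time + 11h = 01:00 UTC (rolling into the next day, 24 September 2023).
1 April 2023 is a Saturday, so Saturdays fall on 1, 8, 15, 22, 29; the last is April 29.
1 October 2023 is a Sunday, so the first Monday is October 2 and the third is October 16.
At the standard offset (UTC−02:00), 01:00 UTC − 2h = 23:00 Othan standard time (rolling into the previous day, 23 September 2023).
Daylight saving runs 29 April – 16 October; the standard-time date in Othan, September 23, 2023, is inside that window, so Othan is at UTC−01:00.
01:00 UTC − 1h = 00:00 Othan.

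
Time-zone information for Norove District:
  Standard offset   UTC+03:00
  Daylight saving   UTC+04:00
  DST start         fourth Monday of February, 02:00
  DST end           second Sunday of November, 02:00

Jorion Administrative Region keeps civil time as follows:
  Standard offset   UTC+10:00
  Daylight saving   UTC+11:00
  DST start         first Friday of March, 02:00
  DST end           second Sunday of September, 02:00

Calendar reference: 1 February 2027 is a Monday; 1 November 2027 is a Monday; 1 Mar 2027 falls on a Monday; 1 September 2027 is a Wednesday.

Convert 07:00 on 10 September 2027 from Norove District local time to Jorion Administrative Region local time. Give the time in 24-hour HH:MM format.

14:00

1 February 2027 is a Monday, so the first Monday is February 1 and the fourth is February 22.
1 November 2027 is a Monday, so the first Sunday is November 7 and the second is November 14.
10 September 2027 falls between 22 February and 14 November, so daylight saving is in effect and Norove District is at UTC+04:00.
07:00 Norove District − 4h = 03:00 UTC.
1 March 2027 is a Monday, so the first Friday is March 5.
1 September 2027 is a Wednesday, so the first Sunday is September 5 and the second is September 12.
At the standard offset (UTC+10:00), 03:00 UTC + 10h = 13:00 Jorion Administrative Region standard time.
The standard-time date in Jorion Administrative Region, 10 September 2027, lies within the daylight-saving period (5 March – 12 September), so Jorion Administrative Region is on daylight time, UTC+11:00.
03:00 UTC + 11h = 14:00 Jorion Administrative Region.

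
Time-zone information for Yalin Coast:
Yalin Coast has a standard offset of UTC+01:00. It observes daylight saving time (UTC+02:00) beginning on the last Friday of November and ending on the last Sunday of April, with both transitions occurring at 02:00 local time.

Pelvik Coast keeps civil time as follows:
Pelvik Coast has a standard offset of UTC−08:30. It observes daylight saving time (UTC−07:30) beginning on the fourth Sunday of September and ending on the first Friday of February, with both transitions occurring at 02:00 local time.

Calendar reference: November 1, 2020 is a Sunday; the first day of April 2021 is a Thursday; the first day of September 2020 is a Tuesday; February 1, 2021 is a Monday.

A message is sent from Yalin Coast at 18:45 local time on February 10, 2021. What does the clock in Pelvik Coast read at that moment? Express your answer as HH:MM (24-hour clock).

08:15

1 November 2020 is a Sunday, so Fridays fall on 6, 13, 20, 27; the last is November 27.
1 April 2021 is a Thursday, so Sundays fall on 4, 11, 18, 25; the last is April 25.
February 10, 2021 falls between 27 November 2020 and 25 April 2021, so daylight saving is in effect and Yalin Coast is at UTC+02:00.
18:45 Yalin Coast − 2h = 16:45 UTC.
1 September 2020 is a Tuesday, so the first Sunday is September 6 and the fourth is September 27.
1 February 2021 is a Monday, so the first Friday is February 5.
At the standard offset (UTC−08:30), 16:45 UTC − 8h30m = 08:15 Pelvik Coast standard time.
The standard-time date in Pelvik Coast, February 10, 2021, is outside the daylight-saving period (27 September 2020 – 5 February 2021), so Pelvik Coast is on standard time, UTC−08:30.
16:45 UTC − 8h30m = 08:15 Pelvik Coast.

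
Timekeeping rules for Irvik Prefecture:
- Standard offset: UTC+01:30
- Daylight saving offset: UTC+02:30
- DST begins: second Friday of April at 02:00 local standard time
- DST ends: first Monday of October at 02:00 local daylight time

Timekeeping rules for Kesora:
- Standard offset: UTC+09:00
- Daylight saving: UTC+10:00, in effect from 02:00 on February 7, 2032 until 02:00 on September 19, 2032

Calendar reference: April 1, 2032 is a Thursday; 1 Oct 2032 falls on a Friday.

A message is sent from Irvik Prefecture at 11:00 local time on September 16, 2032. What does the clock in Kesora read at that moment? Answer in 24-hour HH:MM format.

1 April 2032 is a Thursday, so the first Friday is April 2 and the second is April 9.
1 October 2032 is a Friday, so the first Monday is October 4.
September 16, 2032 lies within the daylight-saving period (9 April – 4 October), so Irvik Prefecture is on daylight time, UTC+02:30.
11:00 Irvik Prefecture − 2h30m = 08:30 UTC.
At the standard offset (UTC+09:00), 08:30 UTC + 9h = 17:30 Kesora standard time.
The standard-time date in Kesora, September 16, 2032, falls between 7 February and 19 September, so daylight saving is in effect and Kesora is at UTC+10:00.
08:30 UTC + 10h = 18:30 Kesora.

18:30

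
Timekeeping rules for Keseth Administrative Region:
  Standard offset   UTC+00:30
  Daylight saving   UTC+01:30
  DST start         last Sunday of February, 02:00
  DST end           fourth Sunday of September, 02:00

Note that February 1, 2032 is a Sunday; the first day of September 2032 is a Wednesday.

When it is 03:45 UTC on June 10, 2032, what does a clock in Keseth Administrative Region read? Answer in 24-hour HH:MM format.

05:15

1 February 2032 is a Sunday, so Sundays fall on 1, 8, 15, 22, 29; the last is February 29.
1 September 2032 is a Wednesday, so the first Sunday is September 5 and the fourth is September 26.
At the standard offset (UTC+00:30), 03:45 UTC + 0h30m = 04:15 Keseth Administrative Region standard time.
The standard-time date in Keseth Administrative Region, June 10, 2032, lies within the daylight-saving period (29 February – 26 September), so Keseth Administrative Region is on daylight time, UTC+01:30.
03:45 UTC + 1h30m = 05:15 local.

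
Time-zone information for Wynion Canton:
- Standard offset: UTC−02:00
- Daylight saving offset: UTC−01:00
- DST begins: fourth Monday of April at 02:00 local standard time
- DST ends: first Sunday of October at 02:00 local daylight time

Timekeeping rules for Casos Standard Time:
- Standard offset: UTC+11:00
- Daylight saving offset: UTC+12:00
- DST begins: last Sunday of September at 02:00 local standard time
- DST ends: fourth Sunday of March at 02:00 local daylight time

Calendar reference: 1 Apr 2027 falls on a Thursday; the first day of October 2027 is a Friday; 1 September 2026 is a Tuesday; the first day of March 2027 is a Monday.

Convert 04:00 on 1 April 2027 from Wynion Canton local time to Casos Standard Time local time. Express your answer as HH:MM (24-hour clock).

1 April 2027 is a Thursday, so the first Monday is April 5 and the fourth is April 26.
1 October 2027 is a Friday, so the first Sunday is October 3.
1 April 2027 is outside the daylight-saving period (26 April – 3 October), so Wynion Canton is on standard time, UTC−02:00.
04:00 Wynion Canton + 2h = 06:00 UTC.
1 September 2026 is a Tuesday, so Sundays fall on 6, 13, 20, 27; the last is September 27.
1 March 2027 is a Monday, so the first Sunday is March 7 and the fourth is March 28.
At the standard offset (UTC+11:00), 06:00 UTC + 11h = 17:00 Casos Standard Time standard time.
Daylight saving runs 27 September 2026 – 28 March 2027; the standard-time date in Casos Standard Time, 1 April 2027, is outside that window, so Casos Standard Time is on standard time at UTC+11:00.
06:00 UTC + 11h = 17:00 Casos Standard Time.

17:00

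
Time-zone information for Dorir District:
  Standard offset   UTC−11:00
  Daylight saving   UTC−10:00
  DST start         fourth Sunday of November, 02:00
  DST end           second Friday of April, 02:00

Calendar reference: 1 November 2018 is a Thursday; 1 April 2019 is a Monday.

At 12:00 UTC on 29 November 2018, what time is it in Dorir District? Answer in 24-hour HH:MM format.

1 November 2018 is a Thursday, so the first Sunday is November 4 and the fourth is November 25.
1 April 2019 is a Monday, so the first Friday is April 5 and the second is April 12.
At the standard offset (UTC−11:00), 12:00 UTC − 11h = 01:00 Dorir District standard time.
The standard-time date in Dorir District, 29 November 2018, falls between 25 November 2018 and 12 April 2019, so daylight saving is in effect and Dorir District is at UTC−10:00.
12:00 UTC − 10h = 02:00 local.

02:00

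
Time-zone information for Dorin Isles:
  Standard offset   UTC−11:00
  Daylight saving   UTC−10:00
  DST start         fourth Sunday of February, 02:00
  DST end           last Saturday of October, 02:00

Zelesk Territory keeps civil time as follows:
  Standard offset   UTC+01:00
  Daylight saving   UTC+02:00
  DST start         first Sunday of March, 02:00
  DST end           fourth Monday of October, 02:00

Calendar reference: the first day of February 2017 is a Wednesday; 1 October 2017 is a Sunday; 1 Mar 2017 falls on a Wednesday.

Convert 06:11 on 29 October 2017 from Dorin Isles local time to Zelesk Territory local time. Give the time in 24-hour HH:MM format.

1 February 2017 is a Wednesday, so the first Sunday is February 5 and the fourth is February 26.
1 October 2017 is a Sunday, so Saturdays fall on 7, 14, 21, 28; the last is October 28.
29 October 2017 is outside the daylight-saving period (26 February – 28 October), so Dorin Isles is on standard time, UTC−11:00.
06:11 Dorin Isles + 11h = 17:11 UTC.
1 March 2017 is a Wednesday, so the first Sunday is March 5.
1 October 2017 is a Sunday, so the first Monday is October 2 and the fourth is October 23.
At the standard offset (UTC+01:00), 17:11 UTC + 1h = 18:11 Zelesk Territory standard time.
The standard-time date in Zelesk Territory, 29 October 2017, is outside the daylight-saving period (5 March – 23 October), so Zelesk Territory is on standard time, UTC+01:00.
17:11 UTC + 1h = 18:11 Zelesk Territory.

18:11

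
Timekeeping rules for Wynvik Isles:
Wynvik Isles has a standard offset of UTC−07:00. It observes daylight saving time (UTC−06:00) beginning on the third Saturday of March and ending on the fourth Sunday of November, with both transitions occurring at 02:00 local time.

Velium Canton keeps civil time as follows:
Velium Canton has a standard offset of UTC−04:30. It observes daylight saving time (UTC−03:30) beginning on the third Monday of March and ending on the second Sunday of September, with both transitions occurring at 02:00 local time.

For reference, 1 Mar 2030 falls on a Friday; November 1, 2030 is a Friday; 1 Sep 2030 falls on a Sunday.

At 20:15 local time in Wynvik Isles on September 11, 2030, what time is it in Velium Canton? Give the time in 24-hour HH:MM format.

21:45

1 March 2030 is a Friday, so the first Saturday is March 2 and the third is March 16.
1 November 2030 is a Friday, so the first Sunday is November 3 and the fourth is November 24.
Daylight saving runs 16 March – 24 November; September 11, 2030 is inside that window, so Wynvik Isles is at UTC−06:00.
20:15 Wynvik Isles + 6h = 02:15 UTC (rolling into the next day, 12 September 2030).
1 March 2030 is a Friday, so the first Monday is March 4 and the third is March 18.
1 September 2030 is a Sunday, so the first Sunday is September 1 and the second is September 8.
At the standard offset (UTC−04:30), 02:15 UTC − 4h30m = 21:45 Velium Canton standard time (rolling into the previous day, 11 September 2030).
The standard-time date in Velium Canton, September 11, 2030, does not fall between 18 March and 8 September, so daylight saving is not in effect and Velium Canton is at UTC−04:30.
02:15 UTC − 4h30m = 21:45 Velium Canton (rolling into the previous day, 11 September 2030).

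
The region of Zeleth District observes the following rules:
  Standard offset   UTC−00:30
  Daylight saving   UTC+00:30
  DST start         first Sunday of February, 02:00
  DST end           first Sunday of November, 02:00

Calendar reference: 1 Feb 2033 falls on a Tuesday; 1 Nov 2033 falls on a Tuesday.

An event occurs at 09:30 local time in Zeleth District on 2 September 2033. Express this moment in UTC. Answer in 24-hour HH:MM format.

1 February 2033 is a Tuesday, so the first Sunday is February 6.
1 November 2033 is a Tuesday, so the first Sunday is November 6.
2 September 2033 lies within the daylight-saving period (6 February – 6 November), so Zeleth District is on daylight time, UTC+00:30.
09:30 local − 0h30m = 09:00 UTC.

09:00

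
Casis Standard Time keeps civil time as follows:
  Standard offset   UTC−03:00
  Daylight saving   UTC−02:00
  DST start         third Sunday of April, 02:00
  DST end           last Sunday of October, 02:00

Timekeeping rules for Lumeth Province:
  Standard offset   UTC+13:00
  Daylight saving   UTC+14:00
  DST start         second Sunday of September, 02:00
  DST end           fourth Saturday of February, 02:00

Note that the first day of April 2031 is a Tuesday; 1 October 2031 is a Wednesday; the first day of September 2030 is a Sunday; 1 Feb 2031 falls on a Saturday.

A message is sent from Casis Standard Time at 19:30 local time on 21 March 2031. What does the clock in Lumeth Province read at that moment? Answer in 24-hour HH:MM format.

1 April 2031 is a Tuesday, so the first Sunday is April 6 and the third is April 20.
1 October 2031 is a Wednesday, so Sundays fall on 5, 12, 19, 26; the last is October 26.
21 March 2031 is outside the daylight-saving period (20 April – 26 October), so Casis Standard Time is on standard time, UTC−03:00.
19:30 Casis Standard Time + 3h = 22:30 UTC.
1 September 2030 is a Sunday, so the first Sunday is September 1 and the second is September 8.
1 February 2031 is a Saturday, so the first Saturday is February 1 and the fourth is February 22.
At the standard offset (UTC+13:00), 22:30 UTC + 13h = 11:30 Lumeth Province standard time (rolling into the next day, 22 March 2031).
The standard-time date in Lumeth Province, 22 March 2031, is outside the daylight-saving period (8 September 2030 – 22 February 2031), so Lumeth Province is on standard time, UTC+13:00.
22:30 UTC + 13h = 11:30 Lumeth Province (rolling into the next day, 22 March 2031).

11:30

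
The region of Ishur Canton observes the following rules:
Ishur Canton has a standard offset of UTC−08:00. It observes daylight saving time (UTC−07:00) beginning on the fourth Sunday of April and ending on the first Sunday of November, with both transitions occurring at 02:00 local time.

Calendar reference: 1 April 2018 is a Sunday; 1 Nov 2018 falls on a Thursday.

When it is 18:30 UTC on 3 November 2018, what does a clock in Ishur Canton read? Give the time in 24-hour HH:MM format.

1 April 2018 is a Sunday, so the first Sunday is April 1 and the fourth is April 22.
1 November 2018 is a Thursday, so the first Sunday is November 4.
At the standard offset (UTC−08:00), 18:30 UTC − 8h = 10:30 Ishur Canton standard time.
Daylight saving runs 22 April – 4 November; the standard-time date in Ishur Canton, 3 November 2018, is inside that window, so Ishur Canton is at UTC−07:00.
18:30 UTC − 7h = 11:30 local.

11:30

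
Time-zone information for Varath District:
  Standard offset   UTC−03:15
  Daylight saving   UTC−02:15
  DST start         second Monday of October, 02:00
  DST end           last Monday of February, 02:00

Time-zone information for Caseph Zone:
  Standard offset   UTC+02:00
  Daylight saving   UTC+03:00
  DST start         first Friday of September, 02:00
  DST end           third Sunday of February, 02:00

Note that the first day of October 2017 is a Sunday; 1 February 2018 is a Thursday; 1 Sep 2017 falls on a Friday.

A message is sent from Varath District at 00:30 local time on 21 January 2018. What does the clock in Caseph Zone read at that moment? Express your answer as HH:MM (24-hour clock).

05:45

1 October 2017 is a Sunday, so the first Monday is October 2 and the second is October 9.
1 February 2018 is a Thursday, so Mondays fall on 5, 12, 19, 26; the last is February 26.
Daylight saving runs 9 October 2017 – 26 February 2018; 21 January 2018 is inside that window, so Varath District is at UTC−02:15.
00:30 Varath District + 2h15m = 02:45 UTC.
1 September 2017 is a Friday, so the first Friday is September 1.
1 February 2018 is a Thursday, so the first Sunday is February 4 and the third is February 18.
At the standard offset (UTC+02:00), 02:45 UTC + 2h = 04:45 Caseph Zone standard time.
Daylight saving runs 1 September 2017 – 18 February 2018; the standard-time date in Caseph Zone, 21 January 2018, is inside that window, so Caseph Zone is at UTC+03:00.
02:45 UTC + 3h = 05:45 Caseph Zone.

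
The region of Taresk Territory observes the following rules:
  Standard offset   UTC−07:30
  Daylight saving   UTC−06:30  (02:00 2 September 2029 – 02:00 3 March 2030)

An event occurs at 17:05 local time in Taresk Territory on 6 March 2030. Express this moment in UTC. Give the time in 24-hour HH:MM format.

00:35

Daylight saving runs 2 September 2029 – 3 March 2030; 6 March 2030 is outside that window, so Taresk Territory is on standard time at UTC−07:30.
17:05 local + 7h30m = 00:35 UTC (rolling into the next day, 7 March 2030).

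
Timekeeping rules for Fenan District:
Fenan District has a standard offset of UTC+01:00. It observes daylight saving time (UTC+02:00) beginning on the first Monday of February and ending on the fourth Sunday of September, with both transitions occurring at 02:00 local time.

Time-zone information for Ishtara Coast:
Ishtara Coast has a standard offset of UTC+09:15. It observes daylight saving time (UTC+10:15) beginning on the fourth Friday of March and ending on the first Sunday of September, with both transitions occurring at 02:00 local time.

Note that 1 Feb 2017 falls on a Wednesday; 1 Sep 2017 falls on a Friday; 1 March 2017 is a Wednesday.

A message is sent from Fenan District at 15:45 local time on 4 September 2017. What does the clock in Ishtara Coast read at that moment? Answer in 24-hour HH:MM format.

23:00

1 February 2017 is a Wednesday, so the first Monday is February 6.
1 September 2017 is a Friday, so the first Sunday is September 3 and the fourth is September 24.
4 September 2017 lies within the daylight-saving period (6 February – 24 September), so Fenan District is on daylight time, UTC+02:00.
15:45 Fenan District − 2h = 13:45 UTC.
1 March 2017 is a Wednesday, so the first Friday is March 3 and the fourth is March 24.
1 September 2017 is a Friday, so the first Sunday is September 3.
At the standard offset (UTC+09:15), 13:45 UTC + 9h15m = 23:00 Ishtara Coast standard time.
The standard-time date in Ishtara Coast, 4 September 2017, does not fall between 24 March and 3 September, so daylight saving is not in effect and Ishtara Coast is at UTC+09:15.
13:45 UTC + 9h15m = 23:00 Ishtara Coast.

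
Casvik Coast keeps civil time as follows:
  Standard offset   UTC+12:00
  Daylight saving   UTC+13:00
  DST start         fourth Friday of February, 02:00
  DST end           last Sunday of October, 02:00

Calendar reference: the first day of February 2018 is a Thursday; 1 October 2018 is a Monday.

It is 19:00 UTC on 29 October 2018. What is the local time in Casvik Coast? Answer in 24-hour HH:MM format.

07:00

1 February 2018 is a Thursday, so the first Friday is February 2 and the fourth is February 23.
1 October 2018 is a Monday, so Sundays fall on 7, 14, 21, 28; the last is October 28.
At the standard offset (UTC+12:00), 19:00 UTC + 12h = 07:00 Casvik Coast standard time (rolling into the next day, 30 October 2018).
Daylight saving runs 23 February – 28 October; the standard-time date in Casvik Coast, 30 October 2018, is outside that window, so Casvik Coast is on standard time at UTC+12:00.
19:00 UTC + 12h = 07:00 local (rolling into the next day, 30 October 2018).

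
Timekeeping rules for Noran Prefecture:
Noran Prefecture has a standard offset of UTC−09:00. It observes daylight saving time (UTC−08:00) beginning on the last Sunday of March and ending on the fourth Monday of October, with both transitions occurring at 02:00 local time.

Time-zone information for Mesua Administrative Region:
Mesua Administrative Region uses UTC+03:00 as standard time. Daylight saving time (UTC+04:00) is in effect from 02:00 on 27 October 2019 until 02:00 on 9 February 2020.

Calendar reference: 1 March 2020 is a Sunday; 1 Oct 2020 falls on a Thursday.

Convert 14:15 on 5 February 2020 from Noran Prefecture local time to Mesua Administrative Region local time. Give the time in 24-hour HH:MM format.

1 March 2020 is a Sunday, so Sundays fall on 1, 8, 15, 22, 29; the last is March 29.
1 October 2020 is a Thursday, so the first Monday is October 5 and the fourth is October 26.
Daylight saving runs 29 March – 26 October; 5 February 2020 is outside that window, so Noran Prefecture is on standard time at UTC−09:00.
14:15 Noran Prefecture + 9h = 23:15 UTC.
At the standard offset (UTC+03:00), 23:15 UTC + 3h = 02:15 Mesua Administrative Region standard time (rolling into the next day, 6 February 2020).
The standard-time date in Mesua Administrative Region, 6 February 2020, falls between 27 October 2019 and 9 February 2020, so daylight saving is in effect and Mesua Administrative Region is at UTC+04:00.
23:15 UTC + 4h = 03:15 Mesua Administrative Region (rolling into the next day, 6 February 2020).

03:15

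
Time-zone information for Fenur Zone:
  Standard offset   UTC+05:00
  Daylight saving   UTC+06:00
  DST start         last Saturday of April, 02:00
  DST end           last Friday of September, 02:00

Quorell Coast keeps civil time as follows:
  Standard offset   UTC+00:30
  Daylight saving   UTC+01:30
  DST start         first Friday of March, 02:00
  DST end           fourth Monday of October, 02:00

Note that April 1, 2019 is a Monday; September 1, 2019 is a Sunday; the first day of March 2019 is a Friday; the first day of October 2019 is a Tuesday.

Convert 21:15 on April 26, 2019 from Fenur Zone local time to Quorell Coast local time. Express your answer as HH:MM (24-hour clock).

17:45

1 April 2019 is a Monday, so Saturdays fall on 6, 13, 20, 27; the last is April 27.
1 September 2019 is a Sunday, so Fridays fall on 6, 13, 20, 27; the last is September 27.
Daylight saving runs 27 April – 27 September; April 26, 2019 is outside that window, so Fenur Zone is on standard time at UTC+05:00.
21:15 Fenur Zone − 5h = 16:15 UTC.
1 March 2019 is a Friday, so the first Friday is March 1.
1 October 2019 is a Tuesday, so the first Monday is October 7 and the fourth is October 28.
At the standard offset (UTC+00:30), 16:15 UTC + 0h30m = 16:45 Quorell Coast standard time.
The standard-time date in Quorell Coast, April 26, 2019, lies within the daylight-saving period (1 March – 28 October), so Quorell Coast is on daylight time, UTC+01:30.
16:15 UTC + 1h30m = 17:45 Quorell Coast.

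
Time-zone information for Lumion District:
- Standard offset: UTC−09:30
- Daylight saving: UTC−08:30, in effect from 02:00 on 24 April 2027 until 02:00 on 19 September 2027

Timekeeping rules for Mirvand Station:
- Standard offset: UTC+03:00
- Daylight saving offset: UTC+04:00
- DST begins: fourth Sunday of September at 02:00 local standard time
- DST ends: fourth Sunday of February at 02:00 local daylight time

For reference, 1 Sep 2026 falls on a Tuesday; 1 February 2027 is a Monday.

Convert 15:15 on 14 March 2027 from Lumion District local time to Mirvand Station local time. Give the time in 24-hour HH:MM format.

14 March 2027 is outside the daylight-saving period (24 April – 19 September), so Lumion District is on standard time, UTC−09:30.
15:15 Lumion District + 9h30m = 00:45 UTC (rolling into the next day, 15 March 2027).
1 September 2026 is a Tuesday, so the first Sunday is September 6 and the fourth is September 27.
1 February 2027 is a Monday, so the first Sunday is February 7 and the fourth is February 28.
At the standard offset (UTC+03:00), 00:45 UTC + 3h = 03:45 Mirvand Station standard time.
Daylight saving runs 27 September 2026 – 28 February 2027; the standard-time date in Mirvand Station, 15 March 2027, is outside that window, so Mirvand Station is on standard time at UTC+03:00.
00:45 UTC + 3h = 03:45 Mirvand Station.

03:45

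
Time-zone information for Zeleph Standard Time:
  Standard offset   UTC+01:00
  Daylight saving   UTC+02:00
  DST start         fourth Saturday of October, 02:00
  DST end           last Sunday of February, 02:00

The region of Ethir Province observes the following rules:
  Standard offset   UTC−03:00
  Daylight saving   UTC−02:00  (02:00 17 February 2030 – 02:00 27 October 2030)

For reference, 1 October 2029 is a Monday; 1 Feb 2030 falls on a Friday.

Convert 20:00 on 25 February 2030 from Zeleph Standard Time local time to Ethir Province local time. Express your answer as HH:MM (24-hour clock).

17:00

1 October 2029 is a Monday, so the first Saturday is October 6 and the fourth is October 27.
1 February 2030 is a Friday, so Sundays fall on 3, 10, 17, 24; the last is February 24.
25 February 2030 does not fall between 27 October 2029 and 24 February 2030, so daylight saving is not in effect and Zeleph Standard Time is at UTC+01:00.
20:00 Zeleph Standard Time − 1h = 19:00 UTC.
At the standard offset (UTC−03:00), 19:00 UTC − 3h = 16:00 Ethir Province standard time.
The standard-time date in Ethir Province, 25 February 2030, falls between 17 February and 27 October, so daylight saving is in effect and Ethir Province is at UTC−02:00.
19:00 UTC − 2h = 17:00 Ethir Province.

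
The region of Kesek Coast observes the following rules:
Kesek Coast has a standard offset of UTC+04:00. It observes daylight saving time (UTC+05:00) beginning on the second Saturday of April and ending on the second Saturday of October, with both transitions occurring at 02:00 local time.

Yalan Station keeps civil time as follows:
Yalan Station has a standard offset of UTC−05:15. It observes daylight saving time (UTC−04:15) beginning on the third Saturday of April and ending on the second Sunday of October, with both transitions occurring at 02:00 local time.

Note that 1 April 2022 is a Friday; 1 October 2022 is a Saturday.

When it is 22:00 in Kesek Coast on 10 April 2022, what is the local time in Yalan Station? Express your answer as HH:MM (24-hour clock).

11:45

1 April 2022 is a Friday, so the first Saturday is April 2 and the second is April 9.
1 October 2022 is a Saturday, so the first Saturday is October 1 and the second is October 8.
10 April 2022 falls between 9 April and 8 October, so daylight saving is in effect and Kesek Coast is at UTC+05:00.
22:00 Kesek Coast − 5h = 17:00 UTC.
1 April 2022 is a Friday, so the first Saturday is April 2 and the third is April 16.
1 October 2022 is a Saturday, so the first Sunday is October 2 and the second is October 9.
At the standard offset (UTC−05:15), 17:00 UTC − 5h15m = 11:45 Yalan Station standard time.
The standard-time date in Yalan Station, 10 April 2022, does not fall between 16 April and 9 October, so daylight saving is not in effect and Yalan Station is at UTC−05:15.
17:00 UTC − 5h15m = 11:45 Yalan Station.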